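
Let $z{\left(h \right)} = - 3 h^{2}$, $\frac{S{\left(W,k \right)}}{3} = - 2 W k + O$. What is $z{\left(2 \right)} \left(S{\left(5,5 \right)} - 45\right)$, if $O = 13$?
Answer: $1872$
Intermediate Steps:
$S{\left(W,k \right)} = 39 - 6 W k$ ($S{\left(W,k \right)} = 3 \left(- 2 W k + 13\right) = 3 \left(13 - 2 W k\right) = 39 - 6 W k$)
$z{\left(2 \right)} \left(S{\left(5,5 \right)} - 45\right) = - 3 \cdot 2^{2} \left(\left(39 - 30 \cdot 5\right) - 45\right) = \left(-3\right) 4 \left(\left(39 - 150\right) - 45\right) = - 12 \left(-111 - 45\right) = \left(-12\right) \left(-156\right) = 1872$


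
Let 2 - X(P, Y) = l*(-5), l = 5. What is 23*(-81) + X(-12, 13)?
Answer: -1836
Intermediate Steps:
X(P, Y) = 27 (X(P, Y) = 2 - 5*(-5) = 2 - 1*(-25) = 2 + 25 = 27)
23*(-81) + X(-12, 13) = 23*(-81) + 27 = -1863 + 27 = -1836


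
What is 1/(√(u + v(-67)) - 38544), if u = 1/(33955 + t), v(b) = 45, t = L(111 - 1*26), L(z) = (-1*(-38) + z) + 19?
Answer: -657117384/25327931681713 - √52317277502/50655863363426 ≈ -2.5949e-5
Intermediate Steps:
L(z) = 57 + z (L(z) = (38 + z) + 19 = 57 + z)
t = 142 (t = 57 + (111 - 1*26) = 57 + (111 - 26) = 57 + 85 = 142)
u = 1/34097 (u = 1/(33955 + 142) = 1/34097 ≈ 2.9328e-5)
1/(√(u + v(-67)) - 38544) = 1/(√(1/34097 + 45) - 38544) = 1/(√(1534366/34097) - 38544) = 1/(√52317277502/34097 - 38544) = 1/(-38544 + √52317277502/34097)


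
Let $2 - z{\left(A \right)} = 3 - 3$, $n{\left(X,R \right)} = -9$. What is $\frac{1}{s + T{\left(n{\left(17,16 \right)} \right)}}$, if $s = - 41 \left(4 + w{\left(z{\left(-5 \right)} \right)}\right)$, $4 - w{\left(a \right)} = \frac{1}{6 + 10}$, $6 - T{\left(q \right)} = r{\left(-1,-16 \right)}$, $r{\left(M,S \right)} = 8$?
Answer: $- \frac{16}{5239} \approx -0.003054$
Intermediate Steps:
$T{\left(q \right)} = -2$ ($T{\left(q \right)} = 6 - 8 = -2$)
$z{\left(A \right)} = 2$ ($z{\left(A \right)} = 2 - \left(3 - 3\right) = 2 - 0 = 2 + 0 = 2$)
$w{\left(a \right)} = \frac{63}{16}$ ($w{\left(a \right)} = 4 - \frac{1}{6 + 10} = 4 - \frac{1}{16} = \frac{63}{16}$)
$s = - \frac{5207}{16}$ ($s = - 41 \left(4 + \frac{63}{16}\right) = \left(-41\right) \frac{127}{16} = - \frac{5207}{16} \approx -325.44$)
$\frac{1}{s + T{\left(n{\left(17,16 \right)} \right)}} = \frac{1}{- \frac{5207}{16} - 2} = \frac{1}{- \frac{5239}{16}} = - \frac{16}{5239}$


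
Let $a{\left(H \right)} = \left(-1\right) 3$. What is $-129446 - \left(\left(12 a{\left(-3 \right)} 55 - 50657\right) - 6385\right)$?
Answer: $-70424$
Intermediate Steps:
$a{\left(H \right)} = -3$
$-129446 - \left(\left(12 a{\left(-3 \right)} 55 - 50657\right) - 6385\right) = -129446 - \left(\left(12 \left(-3\right) 55 - 50657\right) - 6385\right) = -129446 - \left(\left(\left(-36\right) 55 - 50657\right) - 6385\right) = -129446 - \left(\left(-1980 - 50657\right) - 6385\right) = -129446 - \left(-52637 - 6385\right) = -129446 - -59022 = -129446 + 59022 = -70424$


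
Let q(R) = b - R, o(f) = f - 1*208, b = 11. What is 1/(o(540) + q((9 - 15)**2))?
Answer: 1/307 ≈ 0.0032573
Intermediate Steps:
o(f) = -208 + f (o(f) = f - 208 = -208 + f)
q(R) = 11 - R
1/(o(540) + q((9 - 15)**2)) = 1/((-208 + 540) + (11 - (9 - 15)**2)) = 1/(332 + (11 - 1*(-6)**2)) = 1/(332 + (11 - 1*36)) = 1/(332 + (11 - 36)) = 1/(332 - 25) = 1/307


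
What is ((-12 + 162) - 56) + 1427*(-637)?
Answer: -908905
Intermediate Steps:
((-12 + 162) - 56) + 1427*(-637) = (150 - 56) - 908999 = 94 - 908999 = -908905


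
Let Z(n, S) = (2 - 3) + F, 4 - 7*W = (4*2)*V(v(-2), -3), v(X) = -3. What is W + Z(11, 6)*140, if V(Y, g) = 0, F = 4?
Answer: 2944/7 ≈ 420.57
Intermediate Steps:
W = 4/7 (W = 4/7 - 4*2*0/7 = 4/7 - 8*0/7 = 4/7 - 1/7*0 = 4/7 + 0 = 4/7 ≈ 0.57143)
Z(n, S) = 3 (Z(n, S) = (2 - 3) + 4 = -1 + 4 = 3)
W + Z(11, 6)*140 = 4/7 + 3*140 = 4/7 + 420 = 2944/7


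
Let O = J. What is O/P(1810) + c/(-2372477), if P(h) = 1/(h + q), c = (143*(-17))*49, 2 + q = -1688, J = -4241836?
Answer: -1207639001613521/2372477 ≈ -5.0902e+8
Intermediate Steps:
q = -1690 (q = -2 - 1688 = -1690)
c = -119119 (c = -2431*49 = -119119)
P(h) = 1/(-1690 + h) (P(h) = 1/(h - 1690) = 1/(-1690 + h))
O = -4241836
O/P(1810) + c/(-2372477) = -4241836/(1/(-1690 + 1810)) - 119119/(-2372477) = -4241836/(1/120) - 119119*(-1/2372477) = -4241836/1/120 + 119119/2372477 = -4241836*120 + 119119/2372477 = -509020320 + 119119/2372477 = -1207639001613521/2372477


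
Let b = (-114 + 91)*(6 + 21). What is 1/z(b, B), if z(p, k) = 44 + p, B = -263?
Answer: -1/577 ≈ -0.0017331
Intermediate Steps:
b = -621 (b = -23*27 = -621)
1/z(b, B) = 1/(44 - 621) = 1/(-577) = -1/577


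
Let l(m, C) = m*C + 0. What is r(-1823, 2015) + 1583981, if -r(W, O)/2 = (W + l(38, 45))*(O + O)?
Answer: 2494761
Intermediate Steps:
l(m, C) = C*m (l(m, C) = C*m + 0 = C*m)
r(W, O) = -4*O*(1710 + W) (r(W, O) = -2*(W + 45*38)*(O + O) = -2*(W + 1710)*2*O = -2*(1710 + W)*2*O = -4*O*(1710 + W))
r(-1823, 2015) + 1583981 = -4*2015*(1710 - 1823) + 1583981 = -4*2015*(-113) + 1583981 = 910780 + 1583981 = 2494761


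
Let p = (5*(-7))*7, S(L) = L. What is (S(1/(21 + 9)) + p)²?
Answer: 54007801/900 ≈ 60009.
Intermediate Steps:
p = -245 (p = -35*7 = -245)
(S(1/(21 + 9)) + p)² = (1/(21 + 9) - 245)² = (1/30 - 245)² = (-7349/30)² = 54007801/900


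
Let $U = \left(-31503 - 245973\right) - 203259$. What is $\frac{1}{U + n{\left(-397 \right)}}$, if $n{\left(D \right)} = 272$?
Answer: $- \frac{1}{480463} \approx -2.0813 \cdot 10^{-6}$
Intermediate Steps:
$U = -480735$ ($U = -277476 - 203259 = -480735$)
$\frac{1}{U + n{\left(-397 \right)}} = \frac{1}{-480735 + 272} = \frac{1}{-480463} = - \frac{1}{480463}$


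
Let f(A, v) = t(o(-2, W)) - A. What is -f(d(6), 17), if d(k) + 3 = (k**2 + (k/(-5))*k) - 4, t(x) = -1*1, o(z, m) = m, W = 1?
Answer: 114/5 ≈ 22.800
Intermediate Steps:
t(x) = -1
d(k) = -7 + 4*k**2/5 (d(k) = -3 + ((k**2 + (k/(-5))*k) - 4) = -3 + ((k**2 + (k*(-1/5))*k) - 4) = -3 + ((k**2 + (-k/5)*k) - 4) = -3 + ((k**2 - k**2/5) - 4) = -3 + (4*k**2/5 - 4) = -3 + (-4 + 4*k**2/5) = -7 + 4*k**2/5)
f(A, v) = -1 - A
-f(d(6), 17) = -(-1 - (-7 + (4/5)*6**2)) = -(-1 - (-7 + (4/5)*36)) = -(-1 - (-7 + 144/5)) = -(-1 - 1*109/5) = -(-1 - 109/5) = -1*(-114/5) = 114/5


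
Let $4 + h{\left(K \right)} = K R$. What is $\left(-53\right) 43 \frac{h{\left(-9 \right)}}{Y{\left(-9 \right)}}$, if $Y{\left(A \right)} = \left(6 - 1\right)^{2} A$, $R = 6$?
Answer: $- \frac{132182}{225} \approx -587.48$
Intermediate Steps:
$h{\left(K \right)} = -4 + 6 K$ ($h{\left(K \right)} = -4 + K 6 = -4 + 6 K$)
$Y{\left(A \right)} = 25 A$ ($Y{\left(A \right)} = 5^{2} A = 25 A$)
$\left(-53\right) 43 \frac{h{\left(-9 \right)}}{Y{\left(-9 \right)}} = \left(-53\right) 43 \frac{-4 + 6 \left(-9\right)}{25 \left(-9\right)} = - 2279 \frac{-4 - 54}{-225} = - 2279 \left(\left(-58\right) \left(- \frac{1}{225}\right)\right) = \left(-2279\right) \frac{58}{225} = - \frac{132182}{225}$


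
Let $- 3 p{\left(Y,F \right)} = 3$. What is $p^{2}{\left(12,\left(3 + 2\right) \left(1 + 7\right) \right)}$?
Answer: $1$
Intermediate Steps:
$p{\left(Y,F \right)} = -1$ ($p{\left(Y,F \right)} = \left(- \frac{1}{3}\right) 3 = -1$)
$p^{2}{\left(12,\left(3 + 2\right) \left(1 + 7\right) \right)} = \left(-1\right)^{2} = 1$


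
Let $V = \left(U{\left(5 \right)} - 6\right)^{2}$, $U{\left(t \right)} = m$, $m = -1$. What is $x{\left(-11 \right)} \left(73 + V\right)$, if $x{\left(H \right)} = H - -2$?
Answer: $-1098$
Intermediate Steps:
$U{\left(t \right)} = -1$
$x{\left(H \right)} = 2 + H$ ($x{\left(H \right)} = H + 2 = 2 + H$)
$V = 49$ ($V = \left(-1 - 6\right)^{2} = \left(-7\right)^{2} = 49$)
$x{\left(-11 \right)} \left(73 + V\right) = \left(2 - 11\right) \left(73 + 49\right) = \left(-9\right) 122 = -1098$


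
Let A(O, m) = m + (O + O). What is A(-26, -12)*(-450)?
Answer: 28800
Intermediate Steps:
A(O, m) = m + 2*O
A(-26, -12)*(-450) = (-12 + 2*(-26))*(-450) = (-12 - 52)*(-450) = -64*(-450) = 28800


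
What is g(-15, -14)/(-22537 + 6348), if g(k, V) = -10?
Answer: 10/16189 ≈ 0.00061770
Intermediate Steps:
g(-15, -14)/(-22537 + 6348) = -10/(-22537 + 6348) = -10/(-16189) = -1/16189*(-10) = 10/16189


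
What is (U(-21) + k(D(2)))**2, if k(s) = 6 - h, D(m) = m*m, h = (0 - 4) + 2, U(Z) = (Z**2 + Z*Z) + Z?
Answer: 755161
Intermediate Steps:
U(Z) = Z + 2*Z**2 (U(Z) = (Z**2 + Z**2) + Z = 2*Z**2 + Z = Z + 2*Z**2)
h = -2 (h = -4 + 2 = -2)
D(m) = m**2
k(s) = 8 (k(s) = 6 - 1*(-2) = 6 + 2 = 8)
(U(-21) + k(D(2)))**2 = (-21*(1 + 2*(-21)) + 8)**2 = (-21*(1 - 42) + 8)**2 = (-21*(-41) + 8)**2 = (861 + 8)**2 = 869**2 = 755161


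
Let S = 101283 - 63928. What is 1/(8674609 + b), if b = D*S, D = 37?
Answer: 1/10056744 ≈ 9.9436e-8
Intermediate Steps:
S = 37355
b = 1382135 (b = 37*37355 = 1382135)
1/(8674609 + b) = 1/(8674609 + 1382135) = 1/10056744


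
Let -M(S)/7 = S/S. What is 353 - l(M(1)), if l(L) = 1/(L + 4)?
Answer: 1060/3 ≈ 353.33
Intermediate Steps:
M(S) = -7 (M(S) = -7*S/S = -7*1 = -7)
l(L) = 1/(4 + L)
353 - l(M(1)) = 353 - 1/(4 - 7) = 353 - 1/(-3) = 353 - 1*(-⅓) = 353 + ⅓ = 1060/3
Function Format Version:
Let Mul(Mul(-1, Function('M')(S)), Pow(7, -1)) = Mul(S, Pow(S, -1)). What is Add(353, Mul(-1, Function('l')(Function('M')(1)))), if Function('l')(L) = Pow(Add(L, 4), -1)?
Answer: Rational(1060, 3) ≈ 353.33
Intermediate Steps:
Function('M')(S) = -7 (Function('M')(S) = Mul(-7, Mul(S, Pow(S, -1))) = Mul(-7, 1) = -7)
Function('l')(L) = Pow(Add(4, L), -1)
Add(353, Mul(-1, Function('l')(Function('M')(1)))) = Add(353, Mul(-1, Pow(Add(4, -7), -1))) = Add(353, Mul(-1, Pow(-3, -1))) = Add(353, Mul(-1, Rational(-1, 3))) = Add(353, Rational(1, 3)) = Rational(1060, 3)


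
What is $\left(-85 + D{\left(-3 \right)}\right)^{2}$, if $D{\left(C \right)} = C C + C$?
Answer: $6241$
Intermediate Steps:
$D{\left(C \right)} = C + C^{2}$ ($D{\left(C \right)} = C^{2} + C = C + C^{2}$)
$\left(-85 + D{\left(-3 \right)}\right)^{2} = \left(-85 - 3 \left(1 - 3\right)\right)^{2} = \left(-85 - -6\right)^{2} = \left(-85 + 6\right)^{2} = \left(-79\right)^{2} = 6241$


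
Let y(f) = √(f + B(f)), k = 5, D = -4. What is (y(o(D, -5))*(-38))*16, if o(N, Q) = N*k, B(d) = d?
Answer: -1216*I*√10 ≈ -3845.3*I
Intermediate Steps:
o(N, Q) = 5*N (o(N, Q) = N*5 = 5*N)
y(f) = √2*√f (y(f) = √(f + f) = √(2*f) = √2*√f)
(y(o(D, -5))*(-38))*16 = ((√2*√(5*(-4)))*(-38))*16 = ((√2*√(-20))*(-38))*16 = ((√2*(2*I*√5))*(-38))*16 = ((2*I*√10)*(-38))*16 = -76*I*√10*16 = -1216*I*√10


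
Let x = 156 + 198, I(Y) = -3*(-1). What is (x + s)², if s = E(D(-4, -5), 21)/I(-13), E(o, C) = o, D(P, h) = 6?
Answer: 126736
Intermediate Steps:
I(Y) = 3
x = 354
s = 2 (s = 6/3 = 6*(⅓) = 2)
(x + s)² = (354 + 2)² = 356² = 126736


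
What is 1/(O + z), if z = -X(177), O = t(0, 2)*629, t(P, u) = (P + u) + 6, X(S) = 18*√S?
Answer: 1258/6315919 + 9*√177/12631838 ≈ 0.00020866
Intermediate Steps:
t(P, u) = 6 + P + u
O = 5032 (O = (6 + 0 + 2)*629 = 8*629 = 5032)
z = -18*√177 ≈ -239.47
1/(O + z) = 1/(5032 - 18*√177)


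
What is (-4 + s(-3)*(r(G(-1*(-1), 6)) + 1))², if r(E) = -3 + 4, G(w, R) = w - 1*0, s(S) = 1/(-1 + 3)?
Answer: 9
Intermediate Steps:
s(S) = ½ (s(S) = 1/2 = ½)
G(w, R) = w (G(w, R) = w + 0 = w)
r(E) = 1
(-4 + s(-3)*(r(G(-1*(-1), 6)) + 1))² = (-4 + (1 + 1)/2)² = (-4 + (½)*2)² = (-4 + 1)² = (-3)² = 9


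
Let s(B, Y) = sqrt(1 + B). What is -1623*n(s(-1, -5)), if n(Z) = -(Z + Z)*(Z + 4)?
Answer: 0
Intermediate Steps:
n(Z) = -2*Z*(4 + Z)
-1623*n(s(-1, -5)) = -(-3246)*sqrt(1 - 1)*(4 + sqrt(1 - 1)) = -(-3246)*sqrt(0)*(4 + sqrt(0)) = -(-3246)*0*(4 + 0) = -(-3246)*0*4 = -1623*0 = 0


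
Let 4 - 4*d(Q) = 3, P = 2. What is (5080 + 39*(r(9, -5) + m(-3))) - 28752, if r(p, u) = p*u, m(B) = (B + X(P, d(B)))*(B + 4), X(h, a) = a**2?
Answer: -408665/16 ≈ -25542.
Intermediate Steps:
d(Q) = 1/4 (d(Q) = 1 - 1/4*3 = 1 - 3/4 = 1/4)
m(B) = (4 + B)*(1/16 + B) (m(B) = (B + (1/4)**2)*(B + 4) = (B + 1/16)*(4 + B) = (1/16 + B)*(4 + B) = (4 + B)*(1/16 + B))
(5080 + 39*(r(9, -5) + m(-3))) - 28752 = (5080 + 39*(9*(-5) + (1/4 + (-3)**2 + (65/16)*(-3)))) - 28752 = (5080 + 39*(-45 + (1/4 + 9 - 195/16))) - 28752 = (5080 + 39*(-45 - 47/16)) - 28752 = (5080 + 39*(-767/16)) - 28752 = (5080 - 29913/16) - 28752 = 51367/16 - 28752 = -408665/16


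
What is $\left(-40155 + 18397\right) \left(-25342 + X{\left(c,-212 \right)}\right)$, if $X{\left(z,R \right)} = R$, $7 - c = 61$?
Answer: $556003932$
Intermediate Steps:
$c = -54$ ($c = 7 - 61 = -54$)
$\left(-40155 + 18397\right) \left(-25342 + X{\left(c,-212 \right)}\right) = \left(-40155 + 18397\right) \left(-25342 - 212\right) = \left(-21758\right) \left(-25554\right) = 556003932$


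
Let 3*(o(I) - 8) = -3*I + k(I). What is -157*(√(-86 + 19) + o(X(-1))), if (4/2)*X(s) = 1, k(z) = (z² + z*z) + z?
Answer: -7379/6 - 157*I*√67 ≈ -1229.8 - 1285.1*I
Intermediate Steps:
k(z) = z + 2*z² (k(z) = (z² + z²) + z = 2*z² + z = z + 2*z²)
X(s) = ½ (X(s) = (½)*1 = ½)
o(I) = 8 - I + I*(1 + 2*I)/3 (o(I) = 8 + (-3*I + I*(1 + 2*I))/3 = 8 + (-I + I*(1 + 2*I)/3) = 8 - I + I*(1 + 2*I)/3)
-157*(√(-86 + 19) + o(X(-1))) = -157*(√(-86 + 19) + (8 - ⅔*½ + 2*(½)²/3)) = -157*(√(-67) + (8 - ⅓ + (⅔)*(¼))) = -157*(I*√67 + (8 - ⅓ + ⅙)) = -157*(I*√67 + 47/6) = -157*(47/6 + I*√67) = -7379/6 - 157*I*√67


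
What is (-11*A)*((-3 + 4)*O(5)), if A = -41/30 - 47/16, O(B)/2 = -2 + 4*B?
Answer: 34089/20 ≈ 1704.4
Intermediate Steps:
O(B) = -4 + 8*B (O(B) = 2*(-2 + 4*B) = -4 + 8*B)
A = -1033/240 (A = -41*1/30 - 47*1/16 = -41/30 - 47/16 = -1033/240 ≈ -4.3042)
(-11*A)*((-3 + 4)*O(5)) = (-11*(-1033/240))*((-3 + 4)*(-4 + 8*5)) = 11363*(1*(-4 + 40))/240 = 11363*(1*36)/240 = (11363/240)*36 = 34089/20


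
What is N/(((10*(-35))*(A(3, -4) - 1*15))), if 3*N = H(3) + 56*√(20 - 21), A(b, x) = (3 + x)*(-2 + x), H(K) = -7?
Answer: -1/1350 + 4*I/675 ≈ -0.00074074 + 0.0059259*I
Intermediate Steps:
A(b, x) = (-2 + x)*(3 + x)
N = -7/3 + 56*I/3 (N = (-7 + 56*√(20 - 21))/3 = (-7 + 56*√(-1))/3 = (-7 + 56*I)/3 = -7/3 + 56*I/3 ≈ -2.3333 + 18.667*I)
N/(((10*(-35))*(A(3, -4) - 1*15))) = (-7/3 + 56*I/3)/(((10*(-35))*((-6 - 4 + (-4)²) - 1*15))) = (-7/3 + 56*I/3)/((-350*((-6 - 4 + 16) - 15))) = (-7/3 + 56*I/3)/((-350*(6 - 15))) = (-7/3 + 56*I/3)/((-350*(-9))) = (-7/3 + 56*I/3)/3150 = (-7/3 + 56*I/3)*(1/3150) = -1/1350 + 4*I/675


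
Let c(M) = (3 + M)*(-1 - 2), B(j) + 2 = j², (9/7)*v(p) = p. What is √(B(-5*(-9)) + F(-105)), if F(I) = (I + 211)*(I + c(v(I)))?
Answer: √15909 ≈ 126.13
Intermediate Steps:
v(p) = 7*p/9
B(j) = -2 + j²
c(M) = -9 - 3*M (c(M) = (3 + M)*(-3) = -9 - 3*M)
F(I) = (-9 - 4*I/3)*(211 + I) (F(I) = (I + 211)*(I + (-9 - 7*I/3)) = (211 + I)*(I + (-9 - 7*I/3)) = (211 + I)*(-9 - 4*I/3) = (-9 - 4*I/3)*(211 + I))
√(B(-5*(-9)) + F(-105)) = √((-2 + (-5*(-9))²) + (-1899 - 871/3*(-105) - 4/3*(-105)²)) = √((-2 + 45²) + (-1899 + 30485 - 4/3*11025)) = √((-2 + 2025) + (-1899 + 30485 - 14700)) = √(2023 + 13886) = √15909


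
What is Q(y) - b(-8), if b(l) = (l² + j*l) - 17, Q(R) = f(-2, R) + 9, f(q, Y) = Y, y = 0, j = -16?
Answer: -166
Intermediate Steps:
Q(R) = 9 + R (Q(R) = R + 9 = 9 + R)
b(l) = -17 + l² - 16*l (b(l) = (l² - 16*l) - 17 = -17 + l² - 16*l)
Q(y) - b(-8) = (9 + 0) - (-17 + (-8)² - 16*(-8)) = 9 - (-17 + 64 + 128) = 9 - 1*175 = 9 - 175 = -166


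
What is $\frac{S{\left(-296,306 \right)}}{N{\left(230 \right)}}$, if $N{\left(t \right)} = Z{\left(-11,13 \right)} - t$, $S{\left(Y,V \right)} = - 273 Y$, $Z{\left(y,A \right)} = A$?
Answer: $- \frac{11544}{31} \approx -372.39$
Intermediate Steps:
$N{\left(t \right)} = 13 - t$
$\frac{S{\left(-296,306 \right)}}{N{\left(230 \right)}} = \frac{\left(-273\right) \left(-296\right)}{13 - 230} = \frac{80808}{13 - 230} = \frac{80808}{-217} = 80808 \left(- \frac{1}{217}\right) = - \frac{11544}{31}$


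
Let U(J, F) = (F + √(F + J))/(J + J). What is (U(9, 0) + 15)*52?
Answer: 2366/3 ≈ 788.67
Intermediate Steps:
U(J, F) = (F + √(F + J))/(2*J) (U(J, F) = (F + √(F + J))/((2*J)) = (F + √(F + J))*(1/(2*J)) = (F + √(F + J))/(2*J))
(U(9, 0) + 15)*52 = ((½)*(0 + √(0 + 9))/9 + 15)*52 = ((½)*(⅑)*(0 + √9) + 15)*52 = ((½)*(⅑)*(0 + 3) + 15)*52 = ((½)*(⅑)*3 + 15)*52 = (⅙ + 15)*52 = (91/6)*52 = 2366/3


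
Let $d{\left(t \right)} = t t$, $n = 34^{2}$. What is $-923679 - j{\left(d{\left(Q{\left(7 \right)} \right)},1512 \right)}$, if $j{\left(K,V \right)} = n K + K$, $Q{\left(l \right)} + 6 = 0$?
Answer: $-965331$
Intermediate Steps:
$Q{\left(l \right)} = -6$ ($Q{\left(l \right)} = -6 + 0 = -6$)
$n = 1156$
$d{\left(t \right)} = t^{2}$
$j{\left(K,V \right)} = 1157 K$ ($j{\left(K,V \right)} = 1156 K + K = 1157 K$)
$-923679 - j{\left(d{\left(Q{\left(7 \right)} \right)},1512 \right)} = -923679 - 1157 \left(-6\right)^{2} = -923679 - 1157 \cdot 36 = -923679 - 41652 = -965331$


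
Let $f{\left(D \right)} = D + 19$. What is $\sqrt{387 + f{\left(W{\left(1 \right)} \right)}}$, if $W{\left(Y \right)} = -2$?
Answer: $2 \sqrt{101} \approx 20.1$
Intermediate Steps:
$f{\left(D \right)} = 19 + D$
$\sqrt{387 + f{\left(W{\left(1 \right)} \right)}} = \sqrt{387 + \left(19 - 2\right)} = \sqrt{387 + 17} = \sqrt{404} = 2 \sqrt{101}$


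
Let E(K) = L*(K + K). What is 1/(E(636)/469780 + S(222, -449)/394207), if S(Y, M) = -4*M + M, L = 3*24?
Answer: 46297641115/9183961887 ≈ 5.0411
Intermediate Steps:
L = 72
E(K) = 144*K (E(K) = 72*(K + K) = 72*(2*K) = 144*K)
S(Y, M) = -3*M
1/(E(636)/469780 + S(222, -449)/394207) = 1/((144*636)/469780 - 3*(-449)/394207) = 1/(91584*(1/469780) + 1347*(1/394207)) = 1/(22896/117445 + 1347/394207) = 1/(9183961887/46297641115) = 46297641115/9183961887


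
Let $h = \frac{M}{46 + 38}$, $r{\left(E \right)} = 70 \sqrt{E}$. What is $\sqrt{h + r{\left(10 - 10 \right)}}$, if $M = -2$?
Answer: $\frac{i \sqrt{42}}{42} \approx 0.1543 i$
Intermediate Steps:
$h = - \frac{1}{42}$ ($h = \frac{1}{46 + 38} \left(-2\right) = \frac{1}{84} \left(-2\right) = - \frac{1}{42} \approx -0.02381$)
$\sqrt{h + r{\left(10 - 10 \right)}} = \sqrt{- \frac{1}{42} + 70 \sqrt{10 - 10}} = \sqrt{- \frac{1}{42} + 70 \sqrt{0}} = \sqrt{- \frac{1}{42} + 70 \cdot 0} = \sqrt{- \frac{1}{42} + 0} = \sqrt{- \frac{1}{42}} = \frac{i \sqrt{42}}{42}$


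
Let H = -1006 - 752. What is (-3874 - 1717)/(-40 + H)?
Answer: 5591/1798 ≈ 3.1096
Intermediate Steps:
H = -1758
(-3874 - 1717)/(-40 + H) = (-3874 - 1717)/(-40 - 1758) = -5591/(-1798) = -5591*(-1/1798) = 5591/1798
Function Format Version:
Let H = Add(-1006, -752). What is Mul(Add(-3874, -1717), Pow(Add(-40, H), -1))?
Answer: Rational(5591, 1798) ≈ 3.1096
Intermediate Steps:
H = -1758
Mul(Add(-3874, -1717), Pow(Add(-40, H), -1)) = Mul(Add(-3874, -1717), Pow(Add(-40, -1758), -1)) = Mul(-5591, Pow(-1798, -1)) = Mul(-5591, Rational(-1, 1798)) = Rational(5591, 1798)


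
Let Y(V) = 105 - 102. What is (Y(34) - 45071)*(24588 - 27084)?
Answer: 112489728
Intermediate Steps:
Y(V) = 3
(Y(34) - 45071)*(24588 - 27084) = (3 - 45071)*(24588 - 27084) = -45068*(-2496) = 112489728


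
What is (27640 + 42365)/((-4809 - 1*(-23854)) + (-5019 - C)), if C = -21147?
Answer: 70005/35173 ≈ 1.9903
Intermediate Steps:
(27640 + 42365)/((-4809 - 1*(-23854)) + (-5019 - C)) = (27640 + 42365)/((-4809 - 1*(-23854)) + (-5019 - 1*(-21147))) = 70005/((-4809 + 23854) + (-5019 + 21147)) = 70005/(19045 + 16128) = 70005/35173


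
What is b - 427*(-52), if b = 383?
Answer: 22587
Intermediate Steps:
b - 427*(-52) = 383 - 427*(-52) = 383 + 22204 = 22587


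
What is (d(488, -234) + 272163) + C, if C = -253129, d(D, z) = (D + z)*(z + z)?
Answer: -99838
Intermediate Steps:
d(D, z) = 2*z*(D + z) (d(D, z) = (D + z)*(2*z) = 2*z*(D + z))
(d(488, -234) + 272163) + C = (2*(-234)*(488 - 234) + 272163) - 253129 = (2*(-234)*254 + 272163) - 253129 = (-118872 + 272163) - 253129 = 153291 - 253129 = -99838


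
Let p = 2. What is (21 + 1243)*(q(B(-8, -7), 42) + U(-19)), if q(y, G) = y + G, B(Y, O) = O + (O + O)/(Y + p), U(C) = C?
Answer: 69520/3 ≈ 23173.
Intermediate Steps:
B(Y, O) = O + 2*O/(2 + Y) (B(Y, O) = O + (O + O)/(Y + 2) = O + (2*O)/(2 + Y) = O + 2*O/(2 + Y))
q(y, G) = G + y
(21 + 1243)*(q(B(-8, -7), 42) + U(-19)) = (21 + 1243)*((42 - 7*(4 - 8)/(2 - 8)) - 19) = 1264*((42 - 7*(-4)/(-6)) - 19) = 1264*((42 - 7*(-⅙)*(-4)) - 19) = 1264*((42 - 14/3) - 19) = 1264*(112/3 - 19) = 1264*(55/3) = 69520/3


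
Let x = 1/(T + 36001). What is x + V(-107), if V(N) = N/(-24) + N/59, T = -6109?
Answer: 9328913/3527256 ≈ 2.6448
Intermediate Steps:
V(N) = -35*N/1416 (V(N) = N*(-1/24) + N*(1/59) = -N/24 + N/59 = -35*N/1416)
x = 1/29892 (x = 1/(-6109 + 36001) = 1/29892 ≈ 3.3454e-5)
x + V(-107) = 1/29892 - 35/1416*(-107) = 1/29892 + 3745/1416 = 9328913/3527256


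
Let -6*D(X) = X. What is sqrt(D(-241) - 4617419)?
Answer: I*sqrt(166225638)/6 ≈ 2148.8*I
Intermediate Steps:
D(X) = -X/6
sqrt(D(-241) - 4617419) = sqrt(-1/6*(-241) - 4617419) = sqrt(241/6 - 4617419) = sqrt(-27704273/6) = I*sqrt(166225638)/6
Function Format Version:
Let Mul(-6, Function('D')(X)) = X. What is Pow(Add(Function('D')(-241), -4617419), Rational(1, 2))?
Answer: Mul(Rational(1, 6), I, Pow(166225638, Rational(1, 2))) ≈ Mul(2148.8, I)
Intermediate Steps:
Function('D')(X) = Mul(Rational(-1, 6), X)
Pow(Add(Function('D')(-241), -4617419), Rational(1, 2)) = Pow(Add(Mul(Rational(-1, 6), -241), -4617419), Rational(1, 2)) = Pow(Add(Rational(241, 6), -4617419), Rational(1, 2)) = Pow(Rational(-27704273, 6), Rational(1, 2)) = Mul(Rational(1, 6), I, Pow(166225638, Rational(1, 2)))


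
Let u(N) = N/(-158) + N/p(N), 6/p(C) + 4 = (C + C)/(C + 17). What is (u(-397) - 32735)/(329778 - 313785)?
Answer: -978834347/480109860 ≈ -2.0388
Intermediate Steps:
p(C) = 6/(-4 + 2*C/(17 + C)) (p(C) = 6/(-4 + (C + C)/(C + 17)) = 6/(-4 + (2*C)/(17 + C)) = 6/(-4 + 2*C/(17 + C)))
u(N) = -N/158 + N*(34 + N)/(3*(-17 - N)) (u(N) = N/(-158) + N/((3*(-17 - N)/(34 + N))) = N*(-1/158) + N*((34 + N)/(3*(-17 - N))) = -N/158 + N*(34 + N)/(3*(-17 - N)))
(u(-397) - 32735)/(329778 - 313785) = ((1/474)*(-397)*(-5423 - 161*(-397))/(17 - 397) - 32735)/(329778 - 313785) = ((1/474)*(-397)*(-5423 + 63917)/(-380) - 32735)/15993 = ((1/474)*(-397)*(-1/380)*58494 - 32735)*(1/15993) = (3870353/30020 - 32735)*(1/15993) = -978834347/30020*1/15993 = -978834347/480109860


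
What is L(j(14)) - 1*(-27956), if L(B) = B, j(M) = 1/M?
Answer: 391385/14 ≈ 27956.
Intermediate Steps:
L(j(14)) - 1*(-27956) = 1/14 - 1*(-27956) = 1/14 + 27956 = 391385/14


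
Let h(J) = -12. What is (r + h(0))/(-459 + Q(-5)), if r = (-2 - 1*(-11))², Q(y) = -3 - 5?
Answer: -69/467 ≈ -0.14775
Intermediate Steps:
Q(y) = -8
r = 81 (r = (-2 + 11)² = 9² = 81)
(r + h(0))/(-459 + Q(-5)) = (81 - 12)/(-459 - 8) = 69/(-467) = 69*(-1/467) = -69/467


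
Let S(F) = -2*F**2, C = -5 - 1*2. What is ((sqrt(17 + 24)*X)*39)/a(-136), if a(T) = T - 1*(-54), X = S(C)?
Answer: 1911*sqrt(41)/41 ≈ 298.45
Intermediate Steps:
C = -7 (C = -5 - 2 = -7)
X = -98 (X = -2*(-7)**2 = -2*49 = -98)
a(T) = 54 + T (a(T) = T + 54 = 54 + T)
((sqrt(17 + 24)*X)*39)/a(-136) = ((sqrt(17 + 24)*(-98))*39)/(54 - 136) = ((sqrt(41)*(-98))*39)/(-82) = (-98*sqrt(41)*39)*(-1/82) = -3822*sqrt(41)*(-1/82) = 1911*sqrt(41)/41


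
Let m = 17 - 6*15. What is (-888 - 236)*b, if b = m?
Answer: 82052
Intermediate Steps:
m = -73 (m = 17 - 90 = -73)
b = -73
(-888 - 236)*b = (-888 - 236)*(-73) = -1124*(-73) = 82052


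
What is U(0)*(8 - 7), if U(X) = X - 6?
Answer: -6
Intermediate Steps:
U(X) = -6 + X
U(0)*(8 - 7) = (-6 + 0)*(8 - 7) = -6*1 = -6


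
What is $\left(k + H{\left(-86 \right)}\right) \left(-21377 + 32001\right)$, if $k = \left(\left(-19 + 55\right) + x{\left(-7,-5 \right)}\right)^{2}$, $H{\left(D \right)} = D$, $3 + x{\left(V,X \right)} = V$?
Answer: $6268160$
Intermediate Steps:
$x{\left(V,X \right)} = -3 + V$
$k = 676$ ($k = \left(\left(-19 + 55\right) - 10\right)^{2} = \left(36 - 10\right)^{2} = 26^{2} = 676$)
$\left(k + H{\left(-86 \right)}\right) \left(-21377 + 32001\right) = \left(676 - 86\right) \left(-21377 + 32001\right) = 590 \cdot 10624 = 6268160$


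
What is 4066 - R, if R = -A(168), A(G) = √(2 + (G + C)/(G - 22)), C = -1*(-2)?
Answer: 4066 + √16863/73 ≈ 4067.8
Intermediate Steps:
C = 2
A(G) = √(2 + (2 + G)/(-22 + G)) (A(G) = √(2 + (G + 2)/(G - 22)) = √(2 + (2 + G)/(-22 + G)))
R = -√16863/73 (R = -√3*√((-14 + 168)/(-22 + 168)) = -√3*√(154/146) = -√3*√((1/146)*154) = -√3*√(77/73) = -√3*√5621/73 = -√16863/73 ≈ -1.7789)
4066 - R = 4066 - (-1)*√16863/73 = 4066 + √16863/73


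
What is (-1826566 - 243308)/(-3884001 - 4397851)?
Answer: 1034937/4140926 ≈ 0.24993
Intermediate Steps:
(-1826566 - 243308)/(-3884001 - 4397851) = -2069874/(-8281852) = -2069874*(-1/8281852) = 1034937/4140926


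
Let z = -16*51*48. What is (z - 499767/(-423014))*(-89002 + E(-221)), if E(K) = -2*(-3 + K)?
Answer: 733586320926045/211507 ≈ 3.4684e+9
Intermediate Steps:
E(K) = 6 - 2*K
z = -39168 (z = -816*48 = -39168)
(z - 499767/(-423014))*(-89002 + E(-221)) = (-39168 - 499767/(-423014))*(-89002 + (6 - 2*(-221))) = (-39168 - 499767*(-1/423014))*(-89002 + (6 + 442)) = (-39168 + 499767/423014)*(-89002 + 448) = -16568112585/423014*(-88554) = 733586320926045/211507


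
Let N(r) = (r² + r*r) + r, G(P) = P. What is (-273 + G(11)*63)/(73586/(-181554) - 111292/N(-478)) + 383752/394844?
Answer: -857707291634228374/1327583510052397 ≈ -646.07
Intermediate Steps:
N(r) = r + 2*r² (N(r) = (r² + r²) + r = 2*r² + r = r + 2*r²)
(-273 + G(11)*63)/(73586/(-181554) - 111292/N(-478)) + 383752/394844 = (-273 + 11*63)/(73586/(-181554) - 111292*(-1/(478*(1 + 2*(-478))))) + 383752/394844 = (-273 + 693)/(73586*(-1/181554) - 111292*(-1/(478*(1 - 956)))) + 383752*(1/394844) = 420/(-36793/90777 - 111292/((-478*(-955)))) + 95938/98711 = 420/(-36793/90777 - 111292/456490) + 95938/98711 = 420/(-36793/90777 - 111292*1/456490) + 95938/98711 = 420/(-36793/90777 - 55646/228245) + 95938/98711 = 420/(-13449195227/20719396365) + 95938/98711 = 420*(-20719396365/13449195227) + 95938/98711 = -8702146473300/13449195227 + 95938/98711 = -857707291634228374/1327583510052397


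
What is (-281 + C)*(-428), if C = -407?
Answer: 294464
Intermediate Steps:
(-281 + C)*(-428) = (-281 - 407)*(-428) = -688*(-428) = 294464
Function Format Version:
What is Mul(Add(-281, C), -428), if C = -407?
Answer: 294464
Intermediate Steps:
Mul(Add(-281, C), -428) = Mul(Add(-281, -407), -428) = Mul(-688, -428) = 294464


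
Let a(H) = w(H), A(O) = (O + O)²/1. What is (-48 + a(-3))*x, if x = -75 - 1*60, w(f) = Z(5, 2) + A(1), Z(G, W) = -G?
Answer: 6615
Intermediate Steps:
A(O) = 4*O² (A(O) = (2*O)²*1 = (4*O²)*1 = 4*O²)
w(f) = -1 (w(f) = -1*5 + 4*1² = -5 + 4*1 = -5 + 4 = -1)
x = -135 (x = -75 - 60 = -135)
a(H) = -1
(-48 + a(-3))*x = (-48 - 1)*(-135) = -49*(-135) = 6615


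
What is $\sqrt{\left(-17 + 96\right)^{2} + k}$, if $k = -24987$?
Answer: $i \sqrt{18746} \approx 136.92 i$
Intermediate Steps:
$\sqrt{\left(-17 + 96\right)^{2} + k} = \sqrt{\left(-17 + 96\right)^{2} - 24987} = \sqrt{79^{2} - 24987} = \sqrt{6241 - 24987} = \sqrt{-18746} = i \sqrt{18746}$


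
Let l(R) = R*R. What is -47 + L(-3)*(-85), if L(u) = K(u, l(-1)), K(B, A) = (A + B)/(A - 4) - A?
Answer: -56/3 ≈ -18.667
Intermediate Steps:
l(R) = R²
K(B, A) = -A + (A + B)/(-4 + A) (K(B, A) = (A + B)/(-4 + A) - A = -A + (A + B)/(-4 + A))
L(u) = -4/3 - u/3 (L(u) = (u - ((-1)²)² + 5*(-1)²)/(-4 + (-1)²) = (u - 1*1² + 5*1)/(-4 + 1) = (u - 1*1 + 5)/(-3) = -(u - 1 + 5)/3 = -(4 + u)/3 = -4/3 - u/3)
-47 + L(-3)*(-85) = -47 + (-4/3 - ⅓*(-3))*(-85) = -47 + (-4/3 + 1)*(-85) = -47 - ⅓*(-85) = -47 + 85/3 = -56/3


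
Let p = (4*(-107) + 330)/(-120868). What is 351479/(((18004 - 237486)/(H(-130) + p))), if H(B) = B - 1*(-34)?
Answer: 2039145838585/13264175188 ≈ 153.73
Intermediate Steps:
H(B) = 34 + B (H(B) = B + 34 = 34 + B)
p = 49/60434 (p = (-428 + 330)*(-1/120868) = -98*(-1/120868) = 49/60434 ≈ 0.00081080)
351479/(((18004 - 237486)/(H(-130) + p))) = 351479/(((18004 - 237486)/((34 - 130) + 49/60434))) = 351479/((-219482/(-96 + 49/60434))) = 351479/((-219482/(-5801615/60434))) = 351479/((-219482*(-60434/5801615))) = 351479/(13264175188/5801615) = 351479*(5801615/13264175188) = 2039145838585/13264175188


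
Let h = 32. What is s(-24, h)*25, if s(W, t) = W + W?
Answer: -1200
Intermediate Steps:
s(W, t) = 2*W
s(-24, h)*25 = (2*(-24))*25 = -48*25 = -1200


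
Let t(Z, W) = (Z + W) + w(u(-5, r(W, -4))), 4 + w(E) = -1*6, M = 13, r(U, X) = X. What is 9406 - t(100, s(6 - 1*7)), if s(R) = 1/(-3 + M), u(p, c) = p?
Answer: 93159/10 ≈ 9315.9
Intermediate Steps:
w(E) = -10 (w(E) = -4 - 1*6 = -4 - 6 = -10)
s(R) = 1/10 (s(R) = 1/(-3 + 13) = 1/10)
t(Z, W) = -10 + W + Z (t(Z, W) = (Z + W) - 10 = (W + Z) - 10 = -10 + W + Z)
9406 - t(100, s(6 - 1*7)) = 9406 - (-10 + 1/10 + 100) = 9406 - 1*901/10 = 9406 - 901/10 = 93159/10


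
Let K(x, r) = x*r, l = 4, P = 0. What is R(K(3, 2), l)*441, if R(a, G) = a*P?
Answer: 0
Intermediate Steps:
K(x, r) = r*x
R(a, G) = 0 (R(a, G) = a*0 = 0)
R(K(3, 2), l)*441 = 0*441 = 0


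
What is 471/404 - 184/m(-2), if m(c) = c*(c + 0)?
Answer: -18113/404 ≈ -44.834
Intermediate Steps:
m(c) = c² (m(c) = c*c = c²)
471/404 - 184/m(-2) = 471/404 - 184/((-2)²) = 471*(1/404) - 184/4 = 471/404 - 184*¼ = 471/404 - 46 = -18113/404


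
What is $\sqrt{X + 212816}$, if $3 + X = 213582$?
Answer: $\sqrt{426395} \approx 652.99$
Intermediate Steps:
$X = 213579$ ($X = -3 + 213582 = 213579$)
$\sqrt{X + 212816} = \sqrt{213579 + 212816} = \sqrt{426395}$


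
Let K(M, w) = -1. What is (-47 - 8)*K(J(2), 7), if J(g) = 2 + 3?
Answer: 55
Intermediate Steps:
J(g) = 5
(-47 - 8)*K(J(2), 7) = (-47 - 8)*(-1) = -55*(-1) = 55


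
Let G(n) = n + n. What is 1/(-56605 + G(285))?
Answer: -1/56035 ≈ -1.7846e-5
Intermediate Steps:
G(n) = 2*n
1/(-56605 + G(285)) = 1/(-56605 + 2*285) = 1/(-56605 + 570) = 1/(-56035) = -1/56035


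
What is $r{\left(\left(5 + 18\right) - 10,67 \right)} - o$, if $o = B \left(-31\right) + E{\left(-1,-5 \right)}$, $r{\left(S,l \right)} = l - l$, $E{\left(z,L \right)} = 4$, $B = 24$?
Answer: $740$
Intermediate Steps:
$r{\left(S,l \right)} = 0$
$o = -740$ ($o = 24 \left(-31\right) + 4 = -744 + 4 = -740$)
$r{\left(\left(5 + 18\right) - 10,67 \right)} - o = 0 - -740 = 0 + 740 = 740$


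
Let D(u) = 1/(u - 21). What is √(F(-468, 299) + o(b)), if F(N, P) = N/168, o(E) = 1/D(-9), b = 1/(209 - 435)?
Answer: 3*I*√714/14 ≈ 5.7259*I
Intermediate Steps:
D(u) = 1/(-21 + u)
b = -1/226 (b = 1/(-226) = -1/226 ≈ -0.0044248)
o(E) = -30 (o(E) = 1/(1/(-21 - 9)) = 1/(1/(-30)) = 1/(-1/30) = -30)
F(N, P) = N/168 (F(N, P) = N*(1/168) = N/168)
√(F(-468, 299) + o(b)) = √((1/168)*(-468) - 30) = √(-39/14 - 30) = √(-459/14) = 3*I*√714/14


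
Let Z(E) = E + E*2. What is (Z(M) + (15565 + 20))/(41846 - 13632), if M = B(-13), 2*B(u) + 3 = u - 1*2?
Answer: 7779/14107 ≈ 0.55143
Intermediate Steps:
B(u) = -5/2 + u/2 (B(u) = -3/2 + (u - 1*2)/2 = -3/2 + (u - 2)/2 = -3/2 + (-2 + u)/2 = -3/2 + (-1 + u/2) = -5/2 + u/2)
M = -9 (M = -5/2 + (½)*(-13) = -5/2 - 13/2 = -9)
Z(E) = 3*E (Z(E) = E + 2*E = 3*E)
(Z(M) + (15565 + 20))/(41846 - 13632) = (3*(-9) + (15565 + 20))/(41846 - 13632) = (-27 + 15585)/28214 = 15558*(1/28214) = 7779/14107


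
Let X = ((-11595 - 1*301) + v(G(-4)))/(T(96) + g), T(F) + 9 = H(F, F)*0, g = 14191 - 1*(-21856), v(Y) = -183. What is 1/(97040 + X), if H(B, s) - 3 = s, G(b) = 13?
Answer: 36038/3497115441 ≈ 1.0305e-5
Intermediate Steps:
H(B, s) = 3 + s
g = 36047 (g = 14191 + 21856 = 36047)
T(F) = -9 (T(F) = -9 + (3 + F)*0 = -9 + 0 = -9)
X = -12079/36038 (X = ((-11595 - 1*301) - 183)/(-9 + 36047) = ((-11595 - 301) - 183)/36038 = (-11896 - 183)*(1/36038) = -12079*1/36038 = -12079/36038 ≈ -0.33517)
1/(97040 + X) = 1/(97040 - 12079/36038) = 1/(3497115441/36038) = 36038/3497115441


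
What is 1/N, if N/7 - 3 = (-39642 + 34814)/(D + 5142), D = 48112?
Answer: 26627/542269 ≈ 0.049103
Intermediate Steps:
N = 542269/26627 (N = 21 + 7*((-39642 + 34814)/(48112 + 5142)) = 21 + 7*(-4828/53254) = 21 + 7*(-4828*1/53254) = 21 + 7*(-2414/26627) = 21 - 16898/26627 = 542269/26627 ≈ 20.365)
1/N = 1/(542269/26627) = 26627/542269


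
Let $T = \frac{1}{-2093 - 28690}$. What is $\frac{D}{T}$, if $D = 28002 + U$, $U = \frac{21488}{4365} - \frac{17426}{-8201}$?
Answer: $- \frac{10288192699782388}{11932455} \approx -8.622 \cdot 10^{8}$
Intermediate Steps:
$U = \frac{252287578}{35797365}$ ($U = 21488 \cdot \frac{1}{4365} - - \frac{17426}{8201} = \frac{21488}{4365} + \frac{17426}{8201} = \frac{252287578}{35797365} \approx 7.0477$)
$D = \frac{1002650102308}{35797365}$ ($D = 28002 + \frac{252287578}{35797365} = \frac{1002650102308}{35797365} \approx 28009.0$)
$T = - \frac{1}{30783}$ ($T = \frac{1}{-30783} = - \frac{1}{30783} \approx -3.2485 \cdot 10^{-5}$)
$\frac{D}{T} = \frac{1002650102308}{35797365 \left(- \frac{1}{30783}\right)} = \frac{1002650102308}{35797365} \left(-30783\right) = - \frac{10288192699782388}{11932455}$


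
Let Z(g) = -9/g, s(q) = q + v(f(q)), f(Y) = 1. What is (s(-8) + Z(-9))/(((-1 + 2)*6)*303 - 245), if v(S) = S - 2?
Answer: -8/1573 ≈ -0.0050858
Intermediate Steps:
v(S) = -2 + S
s(q) = -1 + q (s(q) = q + (-2 + 1) = q - 1 = -1 + q)
(s(-8) + Z(-9))/(((-1 + 2)*6)*303 - 245) = ((-1 - 8) - 9/(-9))/(((-1 + 2)*6)*303 - 245) = (-9 - 9*(-1/9))/((1*6)*303 - 245) = (-9 + 1)/(6*303 - 245) = -8/(1818 - 245) = -8/1573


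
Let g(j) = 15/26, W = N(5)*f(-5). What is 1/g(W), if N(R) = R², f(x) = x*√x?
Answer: 26/15 ≈ 1.7333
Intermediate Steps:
f(x) = x^(3/2)
W = -125*I*√5 (W = 5²*(-5)^(3/2) = 25*(-5*I*√5) = -125*I*√5 ≈ -279.51*I)
g(j) = 15/26 (g(j) = 15*(1/26) = 15/26)
1/g(W) = 1/(15/26) = 26/15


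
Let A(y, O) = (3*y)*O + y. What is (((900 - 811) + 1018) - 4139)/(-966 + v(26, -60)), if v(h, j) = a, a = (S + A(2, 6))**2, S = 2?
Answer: -1516/317 ≈ -4.7823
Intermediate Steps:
A(y, O) = y + 3*O*y (A(y, O) = 3*O*y + y = y + 3*O*y)
a = 1600 (a = (2 + 2*(1 + 3*6))**2 = (2 + 2*(1 + 18))**2 = (2 + 2*19)**2 = (2 + 38)**2 = 40**2 = 1600)
v(h, j) = 1600
(((900 - 811) + 1018) - 4139)/(-966 + v(26, -60)) = (((900 - 811) + 1018) - 4139)/(-966 + 1600) = ((89 + 1018) - 4139)/634 = (1107 - 4139)*(1/634) = -3032*1/634 = -1516/317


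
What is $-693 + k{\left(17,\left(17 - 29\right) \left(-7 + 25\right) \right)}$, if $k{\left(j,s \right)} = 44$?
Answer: $-649$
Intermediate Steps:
$-693 + k{\left(17,\left(17 - 29\right) \left(-7 + 25\right) \right)} = -693 + 44 = -649$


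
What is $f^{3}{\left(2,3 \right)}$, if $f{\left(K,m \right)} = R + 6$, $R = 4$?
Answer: $1000$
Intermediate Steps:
$f{\left(K,m \right)} = 10$ ($f{\left(K,m \right)} = 4 + 6 = 10$)
$f^{3}{\left(2,3 \right)} = 10^{3} = 1000$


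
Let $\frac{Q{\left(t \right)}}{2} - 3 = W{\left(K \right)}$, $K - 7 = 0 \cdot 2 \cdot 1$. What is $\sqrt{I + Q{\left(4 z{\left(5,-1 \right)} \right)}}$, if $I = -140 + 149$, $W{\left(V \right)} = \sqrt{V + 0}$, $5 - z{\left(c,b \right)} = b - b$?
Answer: $\sqrt{15 + 2 \sqrt{7}} \approx 4.5046$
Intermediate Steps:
$z{\left(c,b \right)} = 5$ ($z{\left(c,b \right)} = 5 - \left(b - b\right) = 5 - 0 = 5 + 0 = 5$)
$K = 7$ ($K = 7 + 0 \cdot 2 \cdot 1 = 7 + 0 \cdot 1 = 7 + 0 = 7$)
$W{\left(V \right)} = \sqrt{V}$
$Q{\left(t \right)} = 6 + 2 \sqrt{7}$
$I = 9$
$\sqrt{I + Q{\left(4 z{\left(5,-1 \right)} \right)}} = \sqrt{9 + \left(6 + 2 \sqrt{7}\right)} = \sqrt{15 + 2 \sqrt{7}}$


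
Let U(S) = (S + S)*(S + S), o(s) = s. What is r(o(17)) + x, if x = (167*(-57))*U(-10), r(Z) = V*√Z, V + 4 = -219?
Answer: -3807600 - 223*√17 ≈ -3.8085e+6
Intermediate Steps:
V = -223 (V = -4 - 219 = -223)
U(S) = 4*S² (U(S) = (2*S)*(2*S) = 4*S²)
r(Z) = -223*√Z
x = -3807600 (x = (167*(-57))*(4*(-10)²) = -38076*100 = -9519*400 = -3807600)
r(o(17)) + x = -223*√17 - 3807600 = -3807600 - 223*√17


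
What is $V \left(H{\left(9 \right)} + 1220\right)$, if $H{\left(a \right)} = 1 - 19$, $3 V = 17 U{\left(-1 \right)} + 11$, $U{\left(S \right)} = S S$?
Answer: $\frac{33656}{3} \approx 11219.0$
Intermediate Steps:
$U{\left(S \right)} = S^{2}$
$V = \frac{28}{3}$ ($V = \frac{17 \left(-1\right)^{2} + 11}{3} = \frac{17 \cdot 1 + 11}{3} = \frac{17 + 11}{3} = \frac{1}{3} \cdot 28 = \frac{28}{3} \approx 9.3333$)
$H{\left(a \right)} = -18$
$V \left(H{\left(9 \right)} + 1220\right) = \frac{28 \left(-18 + 1220\right)}{3} = \frac{28}{3} \cdot 1202 = \frac{33656}{3}$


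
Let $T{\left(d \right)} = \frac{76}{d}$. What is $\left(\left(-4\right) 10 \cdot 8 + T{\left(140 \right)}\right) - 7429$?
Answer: $- \frac{271196}{35} \approx -7748.5$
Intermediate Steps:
$\left(\left(-4\right) 10 \cdot 8 + T{\left(140 \right)}\right) - 7429 = \left(\left(-4\right) 10 \cdot 8 + \frac{76}{140}\right) - 7429 = \left(\left(-40\right) 8 + 76 \cdot \frac{1}{140}\right) - 7429 = \left(-320 + \frac{19}{35}\right) - 7429 = - \frac{11181}{35} - 7429 = - \frac{271196}{35}$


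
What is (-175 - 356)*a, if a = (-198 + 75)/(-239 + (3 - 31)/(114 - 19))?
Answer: -6204735/22733 ≈ -272.94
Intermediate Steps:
a = 11685/22733 (a = -123/(-239 - 28/95) = -123/(-22733/95) = -123*(-95/22733) = 11685/22733 ≈ 0.51401)
(-175 - 356)*a = (-175 - 356)*(11685/22733) = -531*11685/22733 = -6204735/22733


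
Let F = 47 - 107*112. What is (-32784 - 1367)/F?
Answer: 34151/11937 ≈ 2.8609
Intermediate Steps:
F = -11937 (F = 47 - 11984 = -11937)
(-32784 - 1367)/F = (-32784 - 1367)/(-11937) = -34151*(-1/11937) = 34151/11937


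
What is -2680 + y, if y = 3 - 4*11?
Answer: -2721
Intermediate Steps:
y = -41 (y = 3 - 44 = -41)
-2680 + y = -2680 - 41 = -2721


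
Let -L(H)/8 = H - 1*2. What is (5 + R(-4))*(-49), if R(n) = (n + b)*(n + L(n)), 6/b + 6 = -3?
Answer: 29449/3 ≈ 9816.3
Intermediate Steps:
L(H) = 16 - 8*H (L(H) = -8*(H - 1*2) = -8*(H - 2) = -8*(-2 + H) = 16 - 8*H)
b = -⅔ (b = 6/(-6 - 3) = 6/(-9) = 6*(-⅑) = -⅔ ≈ -0.66667)
R(n) = (16 - 7*n)*(-⅔ + n) (R(n) = (n - ⅔)*(n + (16 - 8*n)) = (-⅔ + n)*(16 - 7*n) = (16 - 7*n)*(-⅔ + n))
(5 + R(-4))*(-49) = (5 + (-32/3 - 7*(-4)² + (62/3)*(-4)))*(-49) = (5 + (-32/3 - 7*16 - 248/3))*(-49) = (5 + (-32/3 - 112 - 248/3))*(-49) = (5 - 616/3)*(-49) = -601/3*(-49) = 29449/3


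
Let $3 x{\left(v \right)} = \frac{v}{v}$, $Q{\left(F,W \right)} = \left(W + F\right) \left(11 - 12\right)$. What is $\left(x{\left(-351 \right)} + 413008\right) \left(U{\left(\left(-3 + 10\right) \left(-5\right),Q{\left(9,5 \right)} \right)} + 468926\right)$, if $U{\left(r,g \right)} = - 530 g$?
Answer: $196734867550$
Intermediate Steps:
$Q{\left(F,W \right)} = - F - W$ ($Q{\left(F,W \right)} = \left(F + W\right) \left(-1\right) = - F - W$)
$x{\left(v \right)} = \frac{1}{3}$ ($x{\left(v \right)} = \frac{v \frac{1}{v}}{3} = \frac{1}{3} \cdot 1 = \frac{1}{3}$)
$\left(x{\left(-351 \right)} + 413008\right) \left(U{\left(\left(-3 + 10\right) \left(-5\right),Q{\left(9,5 \right)} \right)} + 468926\right) = \left(\frac{1}{3} + 413008\right) \left(- 530 \left(\left(-1\right) 9 - 5\right) + 468926\right) = \frac{1239025 \left(- 530 \left(-9 - 5\right) + 468926\right)}{3} = \frac{1239025 \left(\left(-530\right) \left(-14\right) + 468926\right)}{3} = \frac{1239025 \left(7420 + 468926\right)}{3} = \frac{1239025}{3} \cdot 476346 = 196734867550$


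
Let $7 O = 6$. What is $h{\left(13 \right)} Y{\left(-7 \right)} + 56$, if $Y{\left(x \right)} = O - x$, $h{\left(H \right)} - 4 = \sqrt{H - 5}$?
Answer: $\frac{612}{7} + \frac{110 \sqrt{2}}{7} \approx 109.65$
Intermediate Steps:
$O = \frac{6}{7}$ ($O = \frac{1}{7} \cdot 6 = \frac{6}{7} \approx 0.85714$)
$h{\left(H \right)} = 4 + \sqrt{-5 + H}$ ($h{\left(H \right)} = 4 + \sqrt{H - 5} = 4 + \sqrt{-5 + H}$)
$Y{\left(x \right)} = \frac{6}{7} - x$
$h{\left(13 \right)} Y{\left(-7 \right)} + 56 = \left(4 + \sqrt{-5 + 13}\right) \left(\frac{6}{7} - -7\right) + 56 = \left(4 + \sqrt{8}\right) \left(\frac{6}{7} + 7\right) + 56 = \left(4 + 2 \sqrt{2}\right) \frac{55}{7} + 56 = \left(\frac{220}{7} + \frac{110 \sqrt{2}}{7}\right) + 56 = \frac{612}{7} + \frac{110 \sqrt{2}}{7}$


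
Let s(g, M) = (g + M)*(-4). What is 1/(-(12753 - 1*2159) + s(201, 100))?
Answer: -1/11798 ≈ -8.4760e-5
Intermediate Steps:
s(g, M) = -4*M - 4*g (s(g, M) = (M + g)*(-4) = -4*M - 4*g)
1/(-(12753 - 1*2159) + s(201, 100)) = 1/(-(12753 - 1*2159) + (-4*100 - 4*201)) = 1/(-(12753 - 2159) + (-400 - 804)) = 1/(-1*10594 - 1204) = 1/(-10594 - 1204) = 1/(-11798) = -1/11798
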